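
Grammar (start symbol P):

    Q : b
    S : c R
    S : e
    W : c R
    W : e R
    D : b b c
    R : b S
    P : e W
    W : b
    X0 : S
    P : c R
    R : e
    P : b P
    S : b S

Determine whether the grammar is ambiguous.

Unambiguous

(Q, X0, D are unreachable from P, so their rules don't affect L(P).) Each reachable nonterminal has at most one production per leading terminal, and all productions are right-linear; the derivation is determined token-by-token.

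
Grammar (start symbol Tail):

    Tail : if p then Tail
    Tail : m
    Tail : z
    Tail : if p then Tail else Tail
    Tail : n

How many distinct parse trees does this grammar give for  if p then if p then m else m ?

Parse trees for if p then if p then m else m:
  [Tail if p then [Tail if p then [Tail m] else [Tail m]]]
  [Tail if p then [Tail if p then [Tail m]] else [Tail m]]

2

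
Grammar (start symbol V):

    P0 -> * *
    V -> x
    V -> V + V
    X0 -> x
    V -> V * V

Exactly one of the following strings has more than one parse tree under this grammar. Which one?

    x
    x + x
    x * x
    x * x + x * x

x: 1 tree
x + x: 1 tree
x * x: 1 tree
x * x + x * x: 5 trees

x * x + x * x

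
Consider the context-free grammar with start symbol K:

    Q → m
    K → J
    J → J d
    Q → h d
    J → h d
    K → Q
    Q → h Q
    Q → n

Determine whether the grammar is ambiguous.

Ambiguous

Witness: h d

Derivation 1: K ⇒ J ⇒ h d
Derivation 2: K ⇒ Q ⇒ h d

Two distinct leftmost derivations for the same string.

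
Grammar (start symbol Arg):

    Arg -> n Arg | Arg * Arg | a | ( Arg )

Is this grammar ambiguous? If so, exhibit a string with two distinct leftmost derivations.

Ambiguous

Witness: n a * a

Derivation 1: Arg ⇒ n Arg ⇒ n Arg * Arg ⇒ n a * Arg ⇒ n a * a
Derivation 2: Arg ⇒ Arg * Arg ⇒ n Arg * Arg ⇒ n a * Arg ⇒ n a * a

Two distinct leftmost derivations for the same string.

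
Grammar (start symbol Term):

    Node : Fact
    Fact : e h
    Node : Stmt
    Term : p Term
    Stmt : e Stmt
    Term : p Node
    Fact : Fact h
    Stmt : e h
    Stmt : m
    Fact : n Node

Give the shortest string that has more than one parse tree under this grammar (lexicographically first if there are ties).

length 2: no string has ≥2 trees
length 3: p e h has 2 parse trees

Two derivations of p e h:
  Term ⇒ p Node ⇒ p Fact ⇒ p e h
  Term ⇒ p Node ⇒ p Stmt ⇒ p e h

p e h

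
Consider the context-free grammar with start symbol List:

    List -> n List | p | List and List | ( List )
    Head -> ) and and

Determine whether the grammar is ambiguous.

Ambiguous

Witness: n p and p

Derivation 1: List ⇒ n List ⇒ n List and List ⇒ n p and List ⇒ n p and p
Derivation 2: List ⇒ List and List ⇒ n List and List ⇒ n p and List ⇒ n p and p

Two distinct leftmost derivations for the same string.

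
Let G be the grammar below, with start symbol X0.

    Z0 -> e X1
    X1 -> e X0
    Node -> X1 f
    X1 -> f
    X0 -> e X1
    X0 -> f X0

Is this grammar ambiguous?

Unambiguous

(Z0, Node are unreachable from X0, so their rules don't affect L(X0).) Restricted to the reachable nonterminals, every rule has the form A → t or A → t B, and no two rules for the same A share a first terminal. The grammar encodes a DFA — one run per string.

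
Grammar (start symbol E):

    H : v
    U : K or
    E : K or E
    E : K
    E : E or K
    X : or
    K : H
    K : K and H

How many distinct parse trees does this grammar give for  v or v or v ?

4

Parse trees for v or v or v:
  [E [K [H v]] or [E [K [H v]] or [E [K [H v]]]]]
  [E [K [H v]] or [E [E [K [H v]]] or [K [H v]]]]
  [E [E [K [H v]] or [E [K [H v]]]] or [K [H v]]]
  [E [E [E [K [H v]]] or [K [H v]]] or [K [H v]]]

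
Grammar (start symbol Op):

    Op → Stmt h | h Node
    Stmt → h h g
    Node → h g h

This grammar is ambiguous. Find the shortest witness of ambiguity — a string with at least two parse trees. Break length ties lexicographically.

length 4: h h g h has 2 parse trees

Two derivations of h h g h:
  Op ⇒ Stmt h ⇒ h h g h
  Op ⇒ h Node ⇒ h h g h

h h g h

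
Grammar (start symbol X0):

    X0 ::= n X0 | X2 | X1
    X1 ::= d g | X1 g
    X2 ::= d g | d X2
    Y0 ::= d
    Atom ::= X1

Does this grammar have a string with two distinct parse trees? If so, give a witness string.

Ambiguous

Witness: d g

Derivation 1: X0 ⇒ X2 ⇒ d g
Derivation 2: X0 ⇒ X1 ⇒ d g

Two distinct leftmost derivations for the same string.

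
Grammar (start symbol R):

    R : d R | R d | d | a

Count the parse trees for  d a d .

Parse trees for d a d:
  [R d [R [R a] d]]
  [R [R d [R a]] d]

2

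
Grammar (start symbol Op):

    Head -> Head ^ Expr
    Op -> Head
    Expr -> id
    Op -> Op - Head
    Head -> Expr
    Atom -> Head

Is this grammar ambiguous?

Unambiguous

Only Op, Head, Expr are reachable from Op; ignoring the rest: This is a standard precedence ladder (Op over Head over Expr), with each level left-recursive on its own operator ('-' at Op, '^' at Head). That structure is LR(1), hence unambiguous.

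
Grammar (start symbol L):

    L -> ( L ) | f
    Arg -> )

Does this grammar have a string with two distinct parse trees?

Only L is reachable from L; ignoring the rest: Each string is a nest of matched brackets around a single atom. An opening bracket forces the recursive rule; an atom forces the base rule.

Unambiguous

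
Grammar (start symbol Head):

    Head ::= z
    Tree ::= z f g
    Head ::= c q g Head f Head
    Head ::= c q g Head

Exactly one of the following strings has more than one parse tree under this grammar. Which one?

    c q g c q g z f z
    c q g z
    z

c q g c q g z f z

c q g c q g z f z: 2 trees
c q g z: 1 tree
z: 1 tree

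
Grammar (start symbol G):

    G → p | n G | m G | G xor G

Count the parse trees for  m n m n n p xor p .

Parse trees for m n m n n p xor p:
  [G m [G n [G m [G n [G n [G [G p] xor [G p]]]]]]]
  [G m [G n [G m [G n [G [G n [G p]] xor [G p]]]]]]
  [G m [G n [G m [G [G n [G n [G p]]] xor [G p]]]]]
  [G m [G n [G [G m [G n [G n [G p]]]] xor [G p]]]]
  [G m [G [G n [G m [G n [G n [G p]]]]] xor [G p]]]
  [G [G m [G n [G m [G n [G n [G p]]]]]] xor [G p]]

6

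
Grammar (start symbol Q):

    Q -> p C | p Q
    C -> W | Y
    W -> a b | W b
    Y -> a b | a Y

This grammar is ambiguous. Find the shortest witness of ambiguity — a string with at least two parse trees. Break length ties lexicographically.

p a b

length 3: p a b has 2 parse trees

Two derivations of p a b:
  Q ⇒ p C ⇒ p W ⇒ p a b
  Q ⇒ p C ⇒ p Y ⇒ p a b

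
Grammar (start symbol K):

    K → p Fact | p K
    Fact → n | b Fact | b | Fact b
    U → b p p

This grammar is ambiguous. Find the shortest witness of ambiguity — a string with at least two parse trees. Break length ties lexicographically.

p b b

length 2: no string has ≥2 trees
length 3: p b b has 2 parse trees

Two derivations of p b b:
  K ⇒ p Fact ⇒ p b Fact ⇒ p b b
  K ⇒ p Fact ⇒ p Fact b ⇒ p b b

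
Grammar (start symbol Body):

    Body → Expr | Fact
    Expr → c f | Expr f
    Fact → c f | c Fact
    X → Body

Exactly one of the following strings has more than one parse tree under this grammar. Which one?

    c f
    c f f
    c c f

c f: 2 trees
c f f: 1 tree
c c f: 1 tree

c f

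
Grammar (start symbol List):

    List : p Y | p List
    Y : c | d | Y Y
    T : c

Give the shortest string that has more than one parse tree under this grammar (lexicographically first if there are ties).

length 2: no string has ≥2 trees
length 3: no string has ≥2 trees
length 4: p c c c has 2 parse trees

Two derivations of p c c c:
  List ⇒ p Y ⇒ p Y Y ⇒ p c Y ⇒ p c Y Y ⇒ p c c Y ⇒ p c c c
  List ⇒ p Y ⇒ p Y Y ⇒ p Y Y Y ⇒ p c Y Y ⇒ p c c Y ⇒ p c c c

p c c c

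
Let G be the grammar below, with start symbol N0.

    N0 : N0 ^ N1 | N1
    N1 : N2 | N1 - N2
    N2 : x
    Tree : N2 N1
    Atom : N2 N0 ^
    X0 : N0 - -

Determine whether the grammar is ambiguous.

(Tree, Atom, X0 are unreachable from N0, so their rules don't affect L(N0).) N0 → N0 ^ N1 | N1  ;  N1 → N1 - N2 | N2  — a left-associative chain with N2 at the bottom. Each string factors uniquely by precedence.

Unambiguous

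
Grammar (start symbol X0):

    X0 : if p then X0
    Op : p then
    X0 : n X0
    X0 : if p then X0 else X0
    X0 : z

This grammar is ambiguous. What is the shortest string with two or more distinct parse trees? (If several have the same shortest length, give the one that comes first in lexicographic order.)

length 1: no string has ≥2 trees
length 2: no string has ≥2 trees
length 3: no string has ≥2 trees
length 4: no string has ≥2 trees
length 5: no string has ≥2 trees
length 6: no string has ≥2 trees
length 7: no string has ≥2 trees
length 8: no string has ≥2 trees
length 9: if p then if p then z else z has 2 parse trees

Two derivations of if p then if p then z else z:
  X0 ⇒ if p then X0 ⇒ if p then if p then X0 else X0 ⇒ if p then if p then z else X0 ⇒ if p then if p then z else z
  X0 ⇒ if p then X0 else X0 ⇒ if p then if p then X0 else X0 ⇒ if p then if p then z else X0 ⇒ if p then if p then z else z

if p then if p then z else z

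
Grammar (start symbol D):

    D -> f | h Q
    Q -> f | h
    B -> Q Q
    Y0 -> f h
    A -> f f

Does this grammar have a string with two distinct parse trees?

(B, Y0, A are unreachable from D, so their rules don't affect L(D).) Each reachable nonterminal has at most one production per leading terminal, and all productions are right-linear; the derivation is determined token-by-token.

Unambiguous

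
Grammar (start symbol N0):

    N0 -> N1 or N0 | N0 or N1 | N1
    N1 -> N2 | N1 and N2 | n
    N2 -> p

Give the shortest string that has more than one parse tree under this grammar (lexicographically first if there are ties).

length 1: no string has ≥2 trees
length 3: n or n has 2 parse trees

Two derivations of n or n:
  N0 ⇒ N1 or N0 ⇒ n or N0 ⇒ n or N1 ⇒ n or n
  N0 ⇒ N0 or N1 ⇒ N1 or N1 ⇒ n or N1 ⇒ n or n

n or n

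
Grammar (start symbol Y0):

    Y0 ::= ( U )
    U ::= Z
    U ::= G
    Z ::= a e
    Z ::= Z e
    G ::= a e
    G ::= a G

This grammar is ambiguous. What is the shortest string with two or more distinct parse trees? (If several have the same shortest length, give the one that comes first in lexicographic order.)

length 4: ( a e ) has 2 parse trees

Two derivations of ( a e ):
  Y0 ⇒ ( U ) ⇒ ( Z ) ⇒ ( a e )
  Y0 ⇒ ( U ) ⇒ ( G ) ⇒ ( a e )

( a e )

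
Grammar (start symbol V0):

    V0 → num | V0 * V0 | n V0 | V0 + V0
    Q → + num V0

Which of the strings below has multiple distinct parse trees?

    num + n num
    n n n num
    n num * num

n num * num

num + n num: 1 tree
n n n num: 1 tree
n num * num: 2 trees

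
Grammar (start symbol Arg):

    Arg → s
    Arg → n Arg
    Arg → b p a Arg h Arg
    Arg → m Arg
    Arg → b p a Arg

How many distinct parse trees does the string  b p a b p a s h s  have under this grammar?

Parse trees for b p a b p a s h s:
  [Arg b p a [Arg b p a [Arg s]] h [Arg s]]
  [Arg b p a [Arg b p a [Arg s] h [Arg s]]]

2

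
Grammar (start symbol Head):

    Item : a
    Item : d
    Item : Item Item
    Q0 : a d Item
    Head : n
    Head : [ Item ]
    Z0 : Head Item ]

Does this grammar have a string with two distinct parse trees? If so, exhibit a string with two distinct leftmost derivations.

Ambiguous

Witness: [ a a a ]

Derivation 1: Head ⇒ [ Item ] ⇒ [ Item Item ] ⇒ [ a Item ] ⇒ [ a Item Item ] ⇒ [ a a Item ] ⇒ [ a a a ]
Derivation 2: Head ⇒ [ Item ] ⇒ [ Item Item ] ⇒ [ Item Item Item ] ⇒ [ a Item Item ] ⇒ [ a a Item ] ⇒ [ a a a ]

Two distinct leftmost derivations for the same string.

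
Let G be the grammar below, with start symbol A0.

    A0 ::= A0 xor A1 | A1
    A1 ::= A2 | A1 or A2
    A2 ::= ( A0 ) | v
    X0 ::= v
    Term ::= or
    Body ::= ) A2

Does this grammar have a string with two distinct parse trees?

(X0, Term, Body are unreachable from A0, so their rules don't affect L(A0).) The grammar is stratified — A0 handles 'xor' (left-recursive), A1 handles 'or', A2 atoms. Each operator has a fixed associativity and precedence level, so every string has one parse.

Unambiguous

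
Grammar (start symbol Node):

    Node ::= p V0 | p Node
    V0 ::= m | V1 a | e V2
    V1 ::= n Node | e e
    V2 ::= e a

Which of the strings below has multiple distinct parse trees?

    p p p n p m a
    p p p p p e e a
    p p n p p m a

p p p n p m a: 1 tree
p p p p p e e a: 2 trees
p p n p p m a: 1 tree

p p p p p e e a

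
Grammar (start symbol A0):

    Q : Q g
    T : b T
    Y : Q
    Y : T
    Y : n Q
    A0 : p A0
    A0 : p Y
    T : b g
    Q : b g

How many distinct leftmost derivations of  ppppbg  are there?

Parse trees for ppppbg:
  [A0 p [A0 p [A0 p [A0 p [Y [Q b g]]]]]]
  [A0 p [A0 p [A0 p [A0 p [Y [T b g]]]]]]

2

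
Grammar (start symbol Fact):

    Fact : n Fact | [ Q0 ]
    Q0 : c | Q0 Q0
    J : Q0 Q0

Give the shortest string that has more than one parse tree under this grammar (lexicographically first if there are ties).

length 3: no string has ≥2 trees
length 4: no string has ≥2 trees
length 5: [ c c c ] has 2 parse trees

Two derivations of [ c c c ]:
  Fact ⇒ [ Q0 ] ⇒ [ Q0 Q0 ] ⇒ [ c Q0 ] ⇒ [ c Q0 Q0 ] ⇒ [ c c Q0 ] ⇒ [ c c c ]
  Fact ⇒ [ Q0 ] ⇒ [ Q0 Q0 ] ⇒ [ Q0 Q0 Q0 ] ⇒ [ c Q0 Q0 ] ⇒ [ c c Q0 ] ⇒ [ c c c ]

[ c c c ]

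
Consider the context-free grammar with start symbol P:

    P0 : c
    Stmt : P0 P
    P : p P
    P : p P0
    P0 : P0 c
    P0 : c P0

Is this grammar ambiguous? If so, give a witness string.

Ambiguous

Witness: p c c

Derivation 1: P ⇒ p P0 ⇒ p P0 c ⇒ p c c
Derivation 2: P ⇒ p P0 ⇒ p c P0 ⇒ p c c

Two distinct leftmost derivations for the same string.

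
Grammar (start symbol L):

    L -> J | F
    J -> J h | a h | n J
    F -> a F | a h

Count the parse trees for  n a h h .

Parse trees for n a h h:
  [L [J [J n [J a h]] h]]
  [L [J n [J [J a h] h]]]

2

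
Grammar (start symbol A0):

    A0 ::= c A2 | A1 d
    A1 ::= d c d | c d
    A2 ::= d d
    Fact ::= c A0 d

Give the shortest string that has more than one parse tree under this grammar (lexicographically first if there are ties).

c d d

length 3: c d d has 2 parse trees

Two derivations of c d d:
  A0 ⇒ c A2 ⇒ c d d
  A0 ⇒ A1 d ⇒ c d d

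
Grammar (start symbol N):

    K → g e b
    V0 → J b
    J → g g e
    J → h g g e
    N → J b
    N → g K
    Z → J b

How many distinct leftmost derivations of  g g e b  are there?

2

Parse trees for g g e b:
  [N [J g g e] b]
  [N g [K g e b]]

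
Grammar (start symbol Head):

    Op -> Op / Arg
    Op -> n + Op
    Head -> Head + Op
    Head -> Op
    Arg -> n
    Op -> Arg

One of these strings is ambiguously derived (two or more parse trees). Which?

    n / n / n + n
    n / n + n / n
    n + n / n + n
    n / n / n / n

n + n / n + n

n / n / n + n: 1 tree
n / n + n / n: 1 tree
n + n / n + n: 3 trees
n / n / n / n: 1 tree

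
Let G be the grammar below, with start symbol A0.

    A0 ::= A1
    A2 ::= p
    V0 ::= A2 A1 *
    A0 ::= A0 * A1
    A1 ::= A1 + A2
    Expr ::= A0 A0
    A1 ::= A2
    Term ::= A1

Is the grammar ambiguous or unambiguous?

Unambiguous

(Expr, Term, V0 are unreachable from A0, so their rules don't affect L(A0).) The grammar is stratified — A0 handles '*' (left-recursive), A1 handles '+', A2 atoms. Each operator has a fixed associativity and precedence level, so every string has one parse.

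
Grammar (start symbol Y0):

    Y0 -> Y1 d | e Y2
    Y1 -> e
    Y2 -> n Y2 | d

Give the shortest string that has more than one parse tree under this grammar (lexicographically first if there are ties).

e d

length 2: e d has 2 parse trees

Two derivations of e d:
  Y0 ⇒ Y1 d ⇒ e d
  Y0 ⇒ e Y2 ⇒ e d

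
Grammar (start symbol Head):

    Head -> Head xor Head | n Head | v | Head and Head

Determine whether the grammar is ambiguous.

Witness: n v and v

Derivation 1: Head ⇒ n Head ⇒ n Head and Head ⇒ n v and Head ⇒ n v and v
Derivation 2: Head ⇒ Head and Head ⇒ n Head and Head ⇒ n v and Head ⇒ n v and v

Two distinct leftmost derivations for the same string.

Ambiguous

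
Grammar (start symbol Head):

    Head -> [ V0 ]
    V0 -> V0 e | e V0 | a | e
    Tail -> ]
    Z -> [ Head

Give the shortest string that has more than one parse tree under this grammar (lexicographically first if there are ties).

length 3: no string has ≥2 trees
length 4: [ e e ] has 2 parse trees

Two derivations of [ e e ]:
  Head ⇒ [ V0 ] ⇒ [ V0 e ] ⇒ [ e e ]
  Head ⇒ [ V0 ] ⇒ [ e V0 ] ⇒ [ e e ]

[ e e ]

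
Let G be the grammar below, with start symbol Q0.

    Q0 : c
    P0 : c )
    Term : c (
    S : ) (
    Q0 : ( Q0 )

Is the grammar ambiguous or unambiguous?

Only Q0 is reachable from Q0; ignoring the rest: L(Q0) is { openⁿ atom closeⁿ : n ≥ 0 }. The bracket depth fixes n, and the derivation is forced at every step.

Unambiguous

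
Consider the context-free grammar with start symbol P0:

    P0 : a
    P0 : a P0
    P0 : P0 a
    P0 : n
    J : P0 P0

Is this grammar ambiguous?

Witness: a a

Derivation 1: P0 ⇒ a P0 ⇒ a a
Derivation 2: P0 ⇒ P0 a ⇒ a a

Two distinct leftmost derivations for the same string.

Ambiguous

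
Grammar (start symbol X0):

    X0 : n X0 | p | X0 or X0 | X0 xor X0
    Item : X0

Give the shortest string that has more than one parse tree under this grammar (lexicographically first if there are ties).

length 1: no string has ≥2 trees
length 2: no string has ≥2 trees
length 3: no string has ≥2 trees
length 4: n p or p has 2 parse trees

Two derivations of n p or p:
  X0 ⇒ n X0 ⇒ n X0 or X0 ⇒ n p or X0 ⇒ n p or p
  X0 ⇒ X0 or X0 ⇒ n X0 or X0 ⇒ n p or X0 ⇒ n p or p

n p or p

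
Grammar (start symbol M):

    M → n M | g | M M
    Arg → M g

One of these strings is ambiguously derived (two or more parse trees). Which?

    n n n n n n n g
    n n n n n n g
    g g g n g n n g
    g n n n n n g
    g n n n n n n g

n n n n n n n g: 1 tree
n n n n n n g: 1 tree
g g g n g n n g: 19 trees
g n n n n n g: 1 tree
g n n n n n n g: 1 tree

g g g n g n n g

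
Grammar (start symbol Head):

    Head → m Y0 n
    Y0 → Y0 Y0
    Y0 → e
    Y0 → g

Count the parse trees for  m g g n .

1

Parse trees for m g g n:
  [Head m [Y0 [Y0 g] [Y0 g]] n]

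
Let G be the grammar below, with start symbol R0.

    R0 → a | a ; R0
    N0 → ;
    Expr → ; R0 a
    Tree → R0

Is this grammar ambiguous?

Unambiguous

(N0, Expr, Tree are unreachable from R0, so their rules don't affect L(R0).) The reachable grammar is A → atom sep A | atom. Each atom is followed by either the separator (recurse) or end-of-string (stop) — no choice point.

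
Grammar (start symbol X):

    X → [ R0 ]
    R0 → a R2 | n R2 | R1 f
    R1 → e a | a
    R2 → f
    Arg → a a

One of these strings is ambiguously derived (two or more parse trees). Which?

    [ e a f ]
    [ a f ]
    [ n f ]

[ e a f ]: 1 tree
[ a f ]: 2 trees
[ n f ]: 1 tree

[ a f ]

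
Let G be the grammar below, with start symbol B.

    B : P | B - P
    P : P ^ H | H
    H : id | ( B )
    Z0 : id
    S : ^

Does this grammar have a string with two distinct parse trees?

Unambiguous

(Z0, S are unreachable from B, so their rules don't affect L(B).) B → B - P | P  ;  P → P ^ H | H  — a left-associative chain with H at the bottom. Each string factors uniquely by precedence.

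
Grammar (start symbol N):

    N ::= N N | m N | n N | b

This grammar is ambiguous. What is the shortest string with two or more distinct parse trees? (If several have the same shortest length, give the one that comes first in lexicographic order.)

length 1: no string has ≥2 trees
length 2: no string has ≥2 trees
length 3: b b b has 2 parse trees

Two derivations of b b b:
  N ⇒ N N ⇒ N N N ⇒ b N N ⇒ b b N ⇒ b b b
  N ⇒ N N ⇒ b N ⇒ b N N ⇒ b b N ⇒ b b b

b b b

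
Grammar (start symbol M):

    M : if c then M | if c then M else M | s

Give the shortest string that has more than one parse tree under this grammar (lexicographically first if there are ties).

if c then if c then s else s

length 1: no string has ≥2 trees
length 4: no string has ≥2 trees
length 6: no string has ≥2 trees
length 7: no string has ≥2 trees
length 9: if c then if c then s else s has 2 parse trees

Two derivations of if c then if c then s else s:
  M ⇒ if c then M ⇒ if c then if c then M else M ⇒ if c then if c then s else M ⇒ if c then if c then s else s
  M ⇒ if c then M else M ⇒ if c then if c then M else M ⇒ if c then if c then s else M ⇒ if c then if c then s else s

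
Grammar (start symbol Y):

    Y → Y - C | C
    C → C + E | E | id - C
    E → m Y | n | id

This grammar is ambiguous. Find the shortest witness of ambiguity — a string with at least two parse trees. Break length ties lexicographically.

length 1: no string has ≥2 trees
length 2: no string has ≥2 trees
length 3: id - id has 2 parse trees

Two derivations of id - id:
  Y ⇒ Y - C ⇒ C - C ⇒ E - C ⇒ id - C ⇒ id - E ⇒ id - id
  Y ⇒ C ⇒ id - C ⇒ id - E ⇒ id - id

id - id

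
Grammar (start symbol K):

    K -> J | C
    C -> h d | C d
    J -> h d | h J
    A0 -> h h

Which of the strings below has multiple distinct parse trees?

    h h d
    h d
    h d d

h d

h h d: 1 tree
h d: 2 trees
h d d: 1 tree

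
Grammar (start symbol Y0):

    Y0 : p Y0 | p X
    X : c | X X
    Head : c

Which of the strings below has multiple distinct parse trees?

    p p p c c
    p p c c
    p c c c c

p p p c c: 1 tree
p p c c: 1 tree
p c c c c: 5 trees

p c c c c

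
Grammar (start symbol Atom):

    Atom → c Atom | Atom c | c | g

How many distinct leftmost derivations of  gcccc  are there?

1

Parse trees for gcccc:
  [Atom [Atom [Atom [Atom [Atom g] c] c] c] c]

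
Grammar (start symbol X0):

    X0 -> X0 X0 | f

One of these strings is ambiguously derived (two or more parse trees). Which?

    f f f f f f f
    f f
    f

f f f f f f f: 132 trees
f f: 1 tree
f: 1 tree

f f f f f f f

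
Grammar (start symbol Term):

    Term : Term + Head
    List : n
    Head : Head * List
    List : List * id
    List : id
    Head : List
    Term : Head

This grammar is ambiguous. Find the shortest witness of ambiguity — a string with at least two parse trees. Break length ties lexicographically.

id * id

length 1: no string has ≥2 trees
length 3: id * id has 2 parse trees

Two derivations of id * id:
  Term ⇒ Head ⇒ Head * List ⇒ List * List ⇒ id * List ⇒ id * id
  Term ⇒ Head ⇒ List ⇒ List * id ⇒ id * id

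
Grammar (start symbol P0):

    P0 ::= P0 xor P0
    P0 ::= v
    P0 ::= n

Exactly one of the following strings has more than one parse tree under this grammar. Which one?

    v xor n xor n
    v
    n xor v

v xor n xor n

v xor n xor n: 2 trees
v: 1 tree
n xor v: 1 tree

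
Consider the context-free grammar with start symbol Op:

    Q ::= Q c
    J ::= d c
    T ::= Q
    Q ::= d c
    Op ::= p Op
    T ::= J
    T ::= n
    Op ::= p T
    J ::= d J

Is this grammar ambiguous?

Ambiguous

Witness: p d c

Derivation 1: Op ⇒ p T ⇒ p Q ⇒ p d c
Derivation 2: Op ⇒ p T ⇒ p J ⇒ p d c

Two distinct leftmost derivations for the same string.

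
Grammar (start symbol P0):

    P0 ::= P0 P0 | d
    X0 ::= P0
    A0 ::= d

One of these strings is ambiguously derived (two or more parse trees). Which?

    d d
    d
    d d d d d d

d d: 1 tree
d: 1 tree
d d d d d d: 42 trees

d d d d d d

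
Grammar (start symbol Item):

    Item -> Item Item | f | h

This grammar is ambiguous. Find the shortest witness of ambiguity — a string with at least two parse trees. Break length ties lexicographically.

length 1: no string has ≥2 trees
length 2: no string has ≥2 trees
length 3: f f f has 2 parse trees

Two derivations of f f f:
  Item ⇒ Item Item ⇒ Item Item Item ⇒ f Item Item ⇒ f f Item ⇒ f f f
  Item ⇒ Item Item ⇒ f Item ⇒ f Item Item ⇒ f f Item ⇒ f f f

f f f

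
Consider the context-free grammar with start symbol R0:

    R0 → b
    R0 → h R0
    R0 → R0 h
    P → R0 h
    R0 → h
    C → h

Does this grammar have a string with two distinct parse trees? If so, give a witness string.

Ambiguous

Witness: h h

Derivation 1: R0 ⇒ h R0 ⇒ h h
Derivation 2: R0 ⇒ R0 h ⇒ h h

Two distinct leftmost derivations for the same string.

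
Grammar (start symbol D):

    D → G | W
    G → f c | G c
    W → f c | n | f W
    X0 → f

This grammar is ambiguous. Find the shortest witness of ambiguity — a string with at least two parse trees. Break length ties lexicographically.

f c

length 1: no string has ≥2 trees
length 2: f c has 2 parse trees

Two derivations of f c:
  D ⇒ G ⇒ f c
  D ⇒ W ⇒ f c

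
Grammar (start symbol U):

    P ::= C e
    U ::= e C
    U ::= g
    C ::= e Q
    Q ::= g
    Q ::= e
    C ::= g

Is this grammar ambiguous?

Unambiguous

Only U, C, Q are reachable from U; ignoring the rest: Each reachable nonterminal has at most one production per leading terminal, and all productions are right-linear; the derivation is determined token-by-token.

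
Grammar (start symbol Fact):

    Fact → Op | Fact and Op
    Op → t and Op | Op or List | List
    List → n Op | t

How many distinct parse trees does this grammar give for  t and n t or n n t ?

5

Parse trees for t and n t or n n t:
  [Fact [Op t and [Op [Op [List n [Op [List t]]]] or [List n [Op [List n [Op [List t]]]]]]]]
  [Fact [Op t and [Op [List n [Op [Op [List t]] or [List n [Op [List n [Op [List t]]]]]]]]]]
  [Fact [Op [Op t and [Op [List n [Op [List t]]]]] or [List n [Op [List n [Op [List t]]]]]]]
  [Fact [Fact [Op [List t]]] and [Op [Op [List n [Op [List t]]]] or [List n [Op [List n [Op [List t]]]]]]]
  [Fact [Fact [Op [List t]]] and [Op [List n [Op [Op [List t]] or [List n [Op [List n [Op [List t]]]]]]]]]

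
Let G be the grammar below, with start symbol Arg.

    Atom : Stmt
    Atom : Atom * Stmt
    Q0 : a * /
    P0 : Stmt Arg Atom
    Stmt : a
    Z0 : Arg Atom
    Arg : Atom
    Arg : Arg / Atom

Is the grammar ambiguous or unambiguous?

(Z0, Q0, P0 are unreachable from Arg, so their rules don't affect L(Arg).) Arg → Arg / Atom | Atom  ;  Atom → Atom * Stmt | Stmt  — a left-associative chain with Stmt at the bottom. Each string factors uniquely by precedence.

Unambiguous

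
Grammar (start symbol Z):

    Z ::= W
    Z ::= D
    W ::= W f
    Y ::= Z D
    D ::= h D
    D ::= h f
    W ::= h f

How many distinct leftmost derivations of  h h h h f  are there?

Parse trees for h h h h f:
  [Z [D h [D h [D h [D h f]]]]]

1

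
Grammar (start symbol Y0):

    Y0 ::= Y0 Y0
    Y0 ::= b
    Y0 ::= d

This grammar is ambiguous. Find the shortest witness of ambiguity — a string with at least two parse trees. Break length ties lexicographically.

length 1: no string has ≥2 trees
length 2: no string has ≥2 trees
length 3: b b b has 2 parse trees

Two derivations of b b b:
  Y0 ⇒ Y0 Y0 ⇒ Y0 Y0 Y0 ⇒ b Y0 Y0 ⇒ b b Y0 ⇒ b b b
  Y0 ⇒ Y0 Y0 ⇒ b Y0 ⇒ b Y0 Y0 ⇒ b b Y0 ⇒ b b b

b b b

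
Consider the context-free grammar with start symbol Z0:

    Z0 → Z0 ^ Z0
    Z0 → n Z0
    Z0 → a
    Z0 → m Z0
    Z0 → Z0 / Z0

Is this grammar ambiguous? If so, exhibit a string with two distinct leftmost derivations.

Witness: m a / a

Derivation 1: Z0 ⇒ m Z0 ⇒ m Z0 / Z0 ⇒ m a / Z0 ⇒ m a / a
Derivation 2: Z0 ⇒ Z0 / Z0 ⇒ m Z0 / Z0 ⇒ m a / Z0 ⇒ m a / a

Two distinct leftmost derivations for the same string.

Ambiguous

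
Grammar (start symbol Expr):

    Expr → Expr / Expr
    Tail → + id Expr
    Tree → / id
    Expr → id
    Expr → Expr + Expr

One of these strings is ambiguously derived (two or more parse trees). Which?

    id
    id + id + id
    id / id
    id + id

id: 1 tree
id + id + id: 2 trees
id / id: 1 tree
id + id: 1 tree

id + id + id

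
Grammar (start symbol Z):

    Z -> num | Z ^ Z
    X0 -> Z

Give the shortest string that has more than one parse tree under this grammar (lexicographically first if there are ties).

length 1: no string has ≥2 trees
length 3: no string has ≥2 trees
length 5: num ^ num ^ num has 2 parse trees

Two derivations of num ^ num ^ num:
  Z ⇒ Z ^ Z ⇒ num ^ Z ⇒ num ^ Z ^ Z ⇒ num ^ num ^ Z ⇒ num ^ num ^ num
  Z ⇒ Z ^ Z ⇒ Z ^ Z ^ Z ⇒ num ^ Z ^ Z ⇒ num ^ num ^ Z ⇒ num ^ num ^ num

num ^ num ^ num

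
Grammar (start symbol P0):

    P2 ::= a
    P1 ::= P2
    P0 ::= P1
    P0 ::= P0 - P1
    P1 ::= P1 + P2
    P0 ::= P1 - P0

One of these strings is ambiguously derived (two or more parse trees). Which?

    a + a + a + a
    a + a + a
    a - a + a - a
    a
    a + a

a + a + a + a: 1 tree
a + a + a: 1 tree
a - a + a - a: 4 trees
a: 1 tree
a + a: 1 tree

a - a + a - a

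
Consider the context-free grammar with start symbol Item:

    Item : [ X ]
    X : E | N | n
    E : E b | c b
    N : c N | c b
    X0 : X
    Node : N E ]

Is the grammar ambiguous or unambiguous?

Witness: [ c b ]

Derivation 1: Item ⇒ [ X ] ⇒ [ E ] ⇒ [ c b ]
Derivation 2: Item ⇒ [ X ] ⇒ [ N ] ⇒ [ c b ]

Two distinct leftmost derivations for the same string.

Ambiguous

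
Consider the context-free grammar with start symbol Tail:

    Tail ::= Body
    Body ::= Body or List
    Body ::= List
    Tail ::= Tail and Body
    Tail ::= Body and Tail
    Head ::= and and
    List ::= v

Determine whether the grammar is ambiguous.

Witness: v and v

Derivation 1: Tail ⇒ Tail and Body ⇒ Body and Body ⇒ List and Body ⇒ v and Body ⇒ v and List ⇒ v and v
Derivation 2: Tail ⇒ Body and Tail ⇒ List and Tail ⇒ v and Tail ⇒ v and Body ⇒ v and List ⇒ v and v

Two distinct leftmost derivations for the same string.

Ambiguous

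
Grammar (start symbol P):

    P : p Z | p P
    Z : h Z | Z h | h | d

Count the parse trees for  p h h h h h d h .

6

Parse trees for p h h h h h d h:
  [P p [Z h [Z h [Z h [Z h [Z h [Z [Z d] h]]]]]]]
  [P p [Z h [Z h [Z h [Z h [Z [Z h [Z d]] h]]]]]]
  [P p [Z h [Z h [Z h [Z [Z h [Z h [Z d]]] h]]]]]
  [P p [Z h [Z h [Z [Z h [Z h [Z h [Z d]]]] h]]]]
  [P p [Z h [Z [Z h [Z h [Z h [Z h [Z d]]]]] h]]]
  [P p [Z [Z h [Z h [Z h [Z h [Z h [Z d]]]]]] h]]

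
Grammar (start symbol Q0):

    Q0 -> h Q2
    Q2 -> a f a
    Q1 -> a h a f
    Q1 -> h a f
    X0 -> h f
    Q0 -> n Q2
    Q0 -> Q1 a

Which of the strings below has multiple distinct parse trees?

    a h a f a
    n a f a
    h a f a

a h a f a: 1 tree
n a f a: 1 tree
h a f a: 2 trees

h a f a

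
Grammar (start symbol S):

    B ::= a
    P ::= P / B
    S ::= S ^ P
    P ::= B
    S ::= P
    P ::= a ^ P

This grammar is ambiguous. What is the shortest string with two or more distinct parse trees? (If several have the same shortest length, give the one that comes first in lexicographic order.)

length 1: no string has ≥2 trees
length 3: a ^ a has 2 parse trees

Two derivations of a ^ a:
  S ⇒ S ^ P ⇒ P ^ P ⇒ B ^ P ⇒ a ^ P ⇒ a ^ B ⇒ a ^ a
  S ⇒ P ⇒ a ^ P ⇒ a ^ B ⇒ a ^ a

a ^ a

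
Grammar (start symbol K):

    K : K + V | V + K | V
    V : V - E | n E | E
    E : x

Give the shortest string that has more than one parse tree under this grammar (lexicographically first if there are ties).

x + x

length 1: no string has ≥2 trees
length 2: no string has ≥2 trees
length 3: x + x has 2 parse trees

Two derivations of x + x:
  K ⇒ K + V ⇒ V + V ⇒ E + V ⇒ x + V ⇒ x + E ⇒ x + x
  K ⇒ V + K ⇒ E + K ⇒ x + K ⇒ x + V ⇒ x + E ⇒ x + x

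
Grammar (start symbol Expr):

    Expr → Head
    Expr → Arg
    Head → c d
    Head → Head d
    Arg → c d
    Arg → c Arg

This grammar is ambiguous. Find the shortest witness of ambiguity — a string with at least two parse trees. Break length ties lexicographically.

length 2: c d has 2 parse trees

Two derivations of c d:
  Expr ⇒ Head ⇒ c d
  Expr ⇒ Arg ⇒ c d

c d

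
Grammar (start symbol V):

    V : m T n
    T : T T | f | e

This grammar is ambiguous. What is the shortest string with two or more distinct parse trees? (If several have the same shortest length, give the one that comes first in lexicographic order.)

length 3: no string has ≥2 trees
length 4: no string has ≥2 trees
length 5: m e e e n has 2 parse trees

Two derivations of m e e e n:
  V ⇒ m T n ⇒ m T T n ⇒ m T T T n ⇒ m e T T n ⇒ m e e T n ⇒ m e e e n
  V ⇒ m T n ⇒ m T T n ⇒ m e T n ⇒ m e T T n ⇒ m e e T n ⇒ m e e e n

m e e e n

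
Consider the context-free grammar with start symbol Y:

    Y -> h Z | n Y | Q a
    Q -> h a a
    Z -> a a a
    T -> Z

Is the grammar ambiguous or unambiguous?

Witness: h a a a

Derivation 1: Y ⇒ h Z ⇒ h a a a
Derivation 2: Y ⇒ Q a ⇒ h a a a

Two distinct leftmost derivations for the same string.

Ambiguous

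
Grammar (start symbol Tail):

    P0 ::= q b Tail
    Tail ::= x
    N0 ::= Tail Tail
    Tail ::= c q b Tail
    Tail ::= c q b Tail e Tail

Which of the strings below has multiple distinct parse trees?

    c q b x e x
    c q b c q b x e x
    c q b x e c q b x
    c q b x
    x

c q b c q b x e x

c q b x e x: 1 tree
c q b c q b x e x: 2 trees
c q b x e c q b x: 1 tree
c q b x: 1 tree
x: 1 tree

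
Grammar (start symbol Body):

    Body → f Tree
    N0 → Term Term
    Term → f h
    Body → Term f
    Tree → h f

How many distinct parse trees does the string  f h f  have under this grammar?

2

Parse trees for f h f:
  [Body f [Tree h f]]
  [Body [Term f h] f]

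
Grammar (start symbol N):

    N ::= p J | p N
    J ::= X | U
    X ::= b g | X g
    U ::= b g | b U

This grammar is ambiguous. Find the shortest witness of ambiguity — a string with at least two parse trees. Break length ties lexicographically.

length 3: p b g has 2 parse trees

Two derivations of p b g:
  N ⇒ p J ⇒ p X ⇒ p b g
  N ⇒ p J ⇒ p U ⇒ p b g

p b g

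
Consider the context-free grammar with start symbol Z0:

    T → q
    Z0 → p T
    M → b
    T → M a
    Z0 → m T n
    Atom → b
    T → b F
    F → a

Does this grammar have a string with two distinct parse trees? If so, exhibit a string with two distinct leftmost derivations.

Witness: p b a

Derivation 1: Z0 ⇒ p T ⇒ p M a ⇒ p b a
Derivation 2: Z0 ⇒ p T ⇒ p b F ⇒ p b a

Two distinct leftmost derivations for the same string.

Ambiguous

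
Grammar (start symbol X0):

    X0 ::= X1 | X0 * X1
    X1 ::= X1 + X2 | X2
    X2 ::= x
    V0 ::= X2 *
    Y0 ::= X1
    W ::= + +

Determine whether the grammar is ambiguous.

Unambiguous

Only X0, X1, X2 are reachable from X0; ignoring the rest: The grammar is stratified — X0 handles '*' (left-recursive), X1 handles '+', X2 atoms. Each operator has a fixed associativity and precedence level, so every string has one parse.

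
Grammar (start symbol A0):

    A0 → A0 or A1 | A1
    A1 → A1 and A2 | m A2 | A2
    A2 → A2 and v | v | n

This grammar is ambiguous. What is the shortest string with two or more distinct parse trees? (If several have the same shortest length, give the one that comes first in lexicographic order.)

length 1: no string has ≥2 trees
length 2: no string has ≥2 trees
length 3: n and v has 2 parse trees

Two derivations of n and v:
  A0 ⇒ A1 ⇒ A1 and A2 ⇒ A2 and A2 ⇒ n and A2 ⇒ n and v
  A0 ⇒ A1 ⇒ A2 ⇒ A2 and v ⇒ n and v

n and v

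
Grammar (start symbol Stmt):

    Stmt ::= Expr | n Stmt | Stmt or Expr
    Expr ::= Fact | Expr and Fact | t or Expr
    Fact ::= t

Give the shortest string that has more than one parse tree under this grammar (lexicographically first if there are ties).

t or t

length 1: no string has ≥2 trees
length 2: no string has ≥2 trees
length 3: t or t has 2 parse trees

Two derivations of t or t:
  Stmt ⇒ Expr ⇒ t or Expr ⇒ t or Fact ⇒ t or t
  Stmt ⇒ Stmt or Expr ⇒ Expr or Expr ⇒ Fact or Expr ⇒ t or Expr ⇒ t or Fact ⇒ t or t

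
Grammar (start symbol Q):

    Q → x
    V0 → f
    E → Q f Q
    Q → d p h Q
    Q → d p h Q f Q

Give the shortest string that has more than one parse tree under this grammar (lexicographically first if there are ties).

length 1: no string has ≥2 trees
length 4: no string has ≥2 trees
length 6: no string has ≥2 trees
length 7: no string has ≥2 trees
length 9: d p h d p h x f x has 2 parse trees

Two derivations of d p h d p h x f x:
  Q ⇒ d p h Q ⇒ d p h d p h Q f Q ⇒ d p h d p h x f Q ⇒ d p h d p h x f x
  Q ⇒ d p h Q f Q ⇒ d p h d p h Q f Q ⇒ d p h d p h x f Q ⇒ d p h d p h x f x

d p h d p h x f x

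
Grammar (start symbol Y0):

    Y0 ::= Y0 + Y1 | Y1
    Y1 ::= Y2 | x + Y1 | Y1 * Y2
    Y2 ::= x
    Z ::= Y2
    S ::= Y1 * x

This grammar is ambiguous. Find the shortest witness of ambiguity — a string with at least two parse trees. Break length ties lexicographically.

length 1: no string has ≥2 trees
length 3: x + x has 2 parse trees

Two derivations of x + x:
  Y0 ⇒ Y0 + Y1 ⇒ Y1 + Y1 ⇒ Y2 + Y1 ⇒ x + Y1 ⇒ x + Y2 ⇒ x + x
  Y0 ⇒ Y1 ⇒ x + Y1 ⇒ x + Y2 ⇒ x + x

x + x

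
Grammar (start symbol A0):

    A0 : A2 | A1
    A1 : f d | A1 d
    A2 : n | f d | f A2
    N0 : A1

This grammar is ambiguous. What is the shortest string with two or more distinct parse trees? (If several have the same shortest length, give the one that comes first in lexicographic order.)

length 1: no string has ≥2 trees
length 2: f d has 2 parse trees

Two derivations of f d:
  A0 ⇒ A2 ⇒ f d
  A0 ⇒ A1 ⇒ f d

f d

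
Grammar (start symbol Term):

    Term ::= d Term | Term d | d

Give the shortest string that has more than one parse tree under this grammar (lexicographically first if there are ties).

length 1: no string has ≥2 trees
length 2: d d has 2 parse trees

Two derivations of d d:
  Term ⇒ d Term ⇒ d d
  Term ⇒ Term d ⇒ d d

d d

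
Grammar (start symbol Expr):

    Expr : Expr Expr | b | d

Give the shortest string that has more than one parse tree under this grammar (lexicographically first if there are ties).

b b b

length 1: no string has ≥2 trees
length 2: no string has ≥2 trees
length 3: b b b has 2 parse trees

Two derivations of b b b:
  Expr ⇒ Expr Expr ⇒ Expr Expr Expr ⇒ b Expr Expr ⇒ b b Expr ⇒ b b b
  Expr ⇒ Expr Expr ⇒ b Expr ⇒ b Expr Expr ⇒ b b Expr ⇒ b b b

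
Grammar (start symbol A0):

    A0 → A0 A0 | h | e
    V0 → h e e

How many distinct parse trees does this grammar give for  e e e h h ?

Parse trees for e e e h h (showing first 6 of 14):
  [A0 [A0 e] [A0 [A0 e] [A0 [A0 e] [A0 [A0 h] [A0 h]]]]]
  [A0 [A0 e] [A0 [A0 e] [A0 [A0 [A0 e] [A0 h]] [A0 h]]]]
  [A0 [A0 e] [A0 [A0 [A0 e] [A0 e]] [A0 [A0 h] [A0 h]]]]
  [A0 [A0 e] [A0 [A0 [A0 e] [A0 [A0 e] [A0 h]]] [A0 h]]]
  [A0 [A0 e] [A0 [A0 [A0 [A0 e] [A0 e]] [A0 h]] [A0 h]]]
  [A0 [A0 [A0 e] [A0 e]] [A0 [A0 e] [A0 [A0 h] [A0 h]]]]

14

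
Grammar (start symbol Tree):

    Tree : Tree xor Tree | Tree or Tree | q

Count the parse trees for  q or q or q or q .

5

Parse trees for q or q or q or q:
  [Tree [Tree q] or [Tree [Tree q] or [Tree [Tree q] or [Tree q]]]]
  [Tree [Tree q] or [Tree [Tree [Tree q] or [Tree q]] or [Tree q]]]
  [Tree [Tree [Tree q] or [Tree q]] or [Tree [Tree q] or [Tree q]]]
  [Tree [Tree [Tree q] or [Tree [Tree q] or [Tree q]]] or [Tree q]]
  [Tree [Tree [Tree [Tree q] or [Tree q]] or [Tree q]] or [Tree q]]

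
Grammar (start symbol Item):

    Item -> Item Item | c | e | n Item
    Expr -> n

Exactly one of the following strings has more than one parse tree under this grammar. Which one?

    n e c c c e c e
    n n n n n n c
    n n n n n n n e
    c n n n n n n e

n e c c c e c e

n e c c c e c e: 429 trees
n n n n n n c: 1 tree
n n n n n n n e: 1 tree
c n n n n n n e: 1 tree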